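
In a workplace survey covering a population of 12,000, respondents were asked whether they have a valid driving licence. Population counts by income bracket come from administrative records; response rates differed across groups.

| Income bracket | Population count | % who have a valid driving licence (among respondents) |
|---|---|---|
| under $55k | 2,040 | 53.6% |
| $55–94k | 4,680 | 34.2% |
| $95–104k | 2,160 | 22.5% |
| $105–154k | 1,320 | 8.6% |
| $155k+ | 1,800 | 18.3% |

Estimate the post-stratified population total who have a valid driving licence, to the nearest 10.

3,620

Apply each group's respondent rate to its population count:
  under $55k: 2,040 × 53.6% = 1093.44
  $55–94k: 4,680 × 34.2% = 1600.56
  $95–104k: 2,160 × 22.5% = 486
  $105–154k: 1,320 × 8.6% = 113.52
  $155k+: 1,800 × 18.3% = 329.4
Estimated total = 3622.92 → 3,620.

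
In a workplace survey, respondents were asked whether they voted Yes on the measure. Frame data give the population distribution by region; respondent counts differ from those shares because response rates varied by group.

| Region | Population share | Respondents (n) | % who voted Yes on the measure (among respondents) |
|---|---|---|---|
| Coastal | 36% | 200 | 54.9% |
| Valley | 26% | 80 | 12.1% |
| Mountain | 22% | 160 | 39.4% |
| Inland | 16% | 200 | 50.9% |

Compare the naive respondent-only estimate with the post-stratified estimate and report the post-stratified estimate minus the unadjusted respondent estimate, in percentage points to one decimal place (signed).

Without adjustment, the pooled respondent share is:
  (200/640)×54.9 + (80/640)×12.1 + (160/640)×39.4 + (200/640)×50.9 = 44.425%
Post-stratified estimate weights by population shares:
  0.36×54.9 + 0.26×12.1 + 0.22×39.4 + 0.16×50.9 = 39.722%
Difference = 39.722 − 44.425 = -4.703 pp.

-4.7 percentage points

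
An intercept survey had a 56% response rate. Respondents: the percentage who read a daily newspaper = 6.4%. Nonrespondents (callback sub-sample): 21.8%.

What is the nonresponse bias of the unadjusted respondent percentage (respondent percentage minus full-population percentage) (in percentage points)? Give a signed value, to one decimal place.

-6.8 percentage points

Nonresponse fraction = 1 − 0.56 = 0.44.
Bias = (nonresponse fraction) × (respondent percentage − nonrespondent percentage)
     = 0.44 × (6.4 − 21.8) = 0.44 × -15.4 = -6.776.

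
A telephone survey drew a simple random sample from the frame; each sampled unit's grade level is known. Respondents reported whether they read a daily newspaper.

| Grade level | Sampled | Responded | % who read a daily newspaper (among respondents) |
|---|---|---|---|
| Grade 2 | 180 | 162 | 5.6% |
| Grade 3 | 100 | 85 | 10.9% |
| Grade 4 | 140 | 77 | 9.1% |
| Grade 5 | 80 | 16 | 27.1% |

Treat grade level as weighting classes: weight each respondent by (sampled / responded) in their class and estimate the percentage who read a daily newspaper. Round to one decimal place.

Class response rates: Grade 2 162/180 = 90%, Grade 3 85/100 = 85%, Grade 4 77/140 = 55%, Grade 5 16/80 = 20%.
With weight = n_sampled/n_responded per class, the weighted class total is n_sampled:
  Grade 2: 180 × 5.6 = 1008
  Grade 3: 100 × 10.9 = 1090
  Grade 4: 140 × 9.1 = 1274
  Grade 5: 80 × 27.1 = 2168
Adjusted estimate = 5540 / 500 = 11.08 → 11.1%.

11.1%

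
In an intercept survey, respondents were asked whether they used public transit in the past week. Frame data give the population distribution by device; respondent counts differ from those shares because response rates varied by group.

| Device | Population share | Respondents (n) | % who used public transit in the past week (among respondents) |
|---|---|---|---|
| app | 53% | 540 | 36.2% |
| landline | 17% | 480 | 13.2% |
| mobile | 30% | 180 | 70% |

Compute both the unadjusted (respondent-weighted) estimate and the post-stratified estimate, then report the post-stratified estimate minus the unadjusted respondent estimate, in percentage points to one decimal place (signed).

Without adjustment, the pooled respondent share is:
  (540/1200)×36.2 + (480/1200)×13.2 + (180/1200)×70 = 32.07%
Post-stratified estimate weights by population shares:
  0.53×36.2 + 0.17×13.2 + 0.3×70 = 42.43%
Difference = 42.43 − 32.07 = 10.36 pp.

+10.4 percentage points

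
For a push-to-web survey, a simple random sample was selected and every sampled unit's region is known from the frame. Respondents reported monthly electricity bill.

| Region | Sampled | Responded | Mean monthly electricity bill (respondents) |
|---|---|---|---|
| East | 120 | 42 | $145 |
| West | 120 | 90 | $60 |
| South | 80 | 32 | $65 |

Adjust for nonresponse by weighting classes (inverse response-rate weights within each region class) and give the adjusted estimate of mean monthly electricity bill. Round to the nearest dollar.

Response rates by class: East 42/120 = 35%, West 90/120 = 75%, South 32/80 = 40%.
Each respondent's weight = sampled/responded in their class; summing within a class gives n_sampled, so:
  East: 120 × 145 = 17,400
  West: 120 × 60 = 7200
  South: 80 × 65 = 5200
Adjusted estimate = 29,800 / 320 = 93.125 → $93.

$93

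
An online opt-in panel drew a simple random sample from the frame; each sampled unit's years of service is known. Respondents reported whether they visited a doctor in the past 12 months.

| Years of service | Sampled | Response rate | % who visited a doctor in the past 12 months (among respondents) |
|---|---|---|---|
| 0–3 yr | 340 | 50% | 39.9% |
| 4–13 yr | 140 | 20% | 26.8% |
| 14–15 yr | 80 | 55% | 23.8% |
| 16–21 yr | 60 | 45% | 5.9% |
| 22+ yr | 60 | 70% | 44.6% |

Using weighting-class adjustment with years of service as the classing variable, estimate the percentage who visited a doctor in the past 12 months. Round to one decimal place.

32.7%

Weighting each respondent by the inverse class response rate inflates each class back to its sampled size, so the class weight is n_sampled:
  0–3 yr: 340 × 39.9 = 13,566
  4–13 yr: 140 × 26.8 = 3752
  14–15 yr: 80 × 23.8 = 1904
  16–21 yr: 60 × 5.9 = 354
  22+ yr: 60 × 44.6 = 2676
Adjusted estimate = 22,252 / 680 = 32.7235 → 32.7%.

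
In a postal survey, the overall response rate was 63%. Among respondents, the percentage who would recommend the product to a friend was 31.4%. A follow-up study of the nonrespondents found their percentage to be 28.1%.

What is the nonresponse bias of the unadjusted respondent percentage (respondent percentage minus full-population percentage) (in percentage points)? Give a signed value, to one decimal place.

+1.2 percentage points

Nonresponse fraction = 1 − 0.63 = 0.37.
Bias = (nonresponse fraction) × (respondent percentage − nonrespondent percentage)
     = 0.37 × (31.4 − 28.1) = 0.37 × 3.3 = 1.221.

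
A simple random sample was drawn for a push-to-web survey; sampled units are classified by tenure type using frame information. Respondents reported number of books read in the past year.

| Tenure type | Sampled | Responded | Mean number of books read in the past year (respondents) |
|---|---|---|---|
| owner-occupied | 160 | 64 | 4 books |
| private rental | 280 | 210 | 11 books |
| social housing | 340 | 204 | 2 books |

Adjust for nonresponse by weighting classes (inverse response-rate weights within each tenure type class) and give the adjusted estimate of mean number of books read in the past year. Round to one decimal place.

5.6

Class response rates: owner-occupied 64/160 = 40%, private rental 210/280 = 75%, social housing 204/340 = 60%.
Weighting each respondent by the inverse class response rate inflates each class back to its sampled size, so the class weight is n_sampled:
  owner-occupied: 160 × 4 = 640
  private rental: 280 × 11 = 3080
  social housing: 340 × 2 = 680
Adjusted estimate = 4400 / 780 = 5.64103 → 5.6.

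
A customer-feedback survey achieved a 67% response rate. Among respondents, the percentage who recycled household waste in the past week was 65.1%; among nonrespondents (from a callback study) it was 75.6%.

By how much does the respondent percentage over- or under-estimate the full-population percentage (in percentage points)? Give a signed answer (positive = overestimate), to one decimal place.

-3.5 percentage points

Nonresponse fraction = 1 − 0.67 = 0.33.
Bias = (nonresponse fraction) × (respondent percentage − nonrespondent percentage)
     = 0.33 × (65.1 − 75.6) = 0.33 × -10.5 = -3.465.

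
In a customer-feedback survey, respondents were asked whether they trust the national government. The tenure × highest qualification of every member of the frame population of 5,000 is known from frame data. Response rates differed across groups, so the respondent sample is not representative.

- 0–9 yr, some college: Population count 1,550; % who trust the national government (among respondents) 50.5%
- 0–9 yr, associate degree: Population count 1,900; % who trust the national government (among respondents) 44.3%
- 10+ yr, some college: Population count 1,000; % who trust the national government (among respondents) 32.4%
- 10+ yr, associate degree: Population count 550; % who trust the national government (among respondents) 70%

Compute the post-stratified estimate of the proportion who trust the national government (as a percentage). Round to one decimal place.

46.7%

Post-stratification weights by population share, not respondent share:
  0–9 yr, some college: (1,550/5,000) × 50.5 = 15.655
  0–9 yr, associate degree: (1,900/5,000) × 44.3 = 16.834
  10+ yr, some college: (1,000/5,000) × 32.4 = 6.48
  10+ yr, associate degree: (550/5,000) × 70 = 7.7
Post-stratified estimate = 46.669 → 46.7%.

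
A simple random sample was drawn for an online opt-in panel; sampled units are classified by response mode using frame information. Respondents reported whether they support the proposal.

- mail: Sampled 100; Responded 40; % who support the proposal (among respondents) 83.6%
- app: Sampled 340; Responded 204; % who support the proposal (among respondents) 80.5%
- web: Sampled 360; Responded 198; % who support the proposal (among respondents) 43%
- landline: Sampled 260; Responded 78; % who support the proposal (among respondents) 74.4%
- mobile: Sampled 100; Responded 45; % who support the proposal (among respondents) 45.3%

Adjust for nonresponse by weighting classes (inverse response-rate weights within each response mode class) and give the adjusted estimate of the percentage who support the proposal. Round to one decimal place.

Response rates by class: mail 40/100 = 40%, app 204/340 = 60%, web 198/360 = 55%, landline 78/260 = 30%, mobile 45/100 = 45%.
Inverse-response-rate weighting restores each class to its sampled count, so class totals weight by n_sampled:
  mail: 100 × 83.6 = 8360
  app: 340 × 80.5 = 27,370
  web: 360 × 43 = 15,480
  landline: 260 × 74.4 = 19,344
  mobile: 100 × 45.3 = 4530
Adjusted estimate = 75,084 / 1,160 = 64.7276 → 64.7%.

64.7%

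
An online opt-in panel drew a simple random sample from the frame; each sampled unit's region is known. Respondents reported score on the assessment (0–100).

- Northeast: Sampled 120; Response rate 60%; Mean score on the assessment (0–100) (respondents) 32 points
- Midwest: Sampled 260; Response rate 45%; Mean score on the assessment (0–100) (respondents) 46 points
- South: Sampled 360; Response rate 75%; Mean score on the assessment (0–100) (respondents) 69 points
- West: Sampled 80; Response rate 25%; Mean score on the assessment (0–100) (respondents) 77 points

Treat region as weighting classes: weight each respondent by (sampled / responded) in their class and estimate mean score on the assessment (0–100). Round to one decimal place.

Each respondent's weight = sampled/responded in their class; summing within a class gives n_sampled, so:
  Northeast: 120 × 32 = 3840
  Midwest: 260 × 46 = 11,960
  South: 360 × 69 = 24,840
  West: 80 × 77 = 6160
Adjusted estimate = 46,800 / 820 = 57.0732 → 57.1.

57.1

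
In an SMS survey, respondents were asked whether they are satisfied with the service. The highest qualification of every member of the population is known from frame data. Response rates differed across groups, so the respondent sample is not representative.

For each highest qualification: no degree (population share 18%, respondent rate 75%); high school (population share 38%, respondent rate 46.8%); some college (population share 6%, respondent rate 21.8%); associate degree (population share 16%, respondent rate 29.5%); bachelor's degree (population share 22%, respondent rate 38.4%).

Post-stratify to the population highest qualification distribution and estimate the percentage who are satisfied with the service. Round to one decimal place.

45.8%

Reweight to the known highest qualification distribution:
  no degree: 0.18 × 75 = 13.5
  high school: 0.38 × 46.8 = 17.784
  some college: 0.06 × 21.8 = 1.308
  associate degree: 0.16 × 29.5 = 4.72
  bachelor's degree: 0.22 × 38.4 = 8.448
Post-stratified estimate = 45.76 → 45.8%.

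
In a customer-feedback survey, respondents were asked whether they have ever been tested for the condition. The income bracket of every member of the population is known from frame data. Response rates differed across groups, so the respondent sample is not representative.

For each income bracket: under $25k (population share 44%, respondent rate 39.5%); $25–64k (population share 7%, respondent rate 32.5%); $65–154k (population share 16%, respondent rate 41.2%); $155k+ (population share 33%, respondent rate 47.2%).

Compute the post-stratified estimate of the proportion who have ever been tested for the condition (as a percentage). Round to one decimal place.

Reweight to the known income bracket distribution:
  under $25k: 0.44 × 39.5 = 17.38
  $25–64k: 0.07 × 32.5 = 2.275
  $65–154k: 0.16 × 41.2 = 6.592
  $155k+: 0.33 × 47.2 = 15.576
Post-stratified estimate = 41.823 → 41.8%.

41.8%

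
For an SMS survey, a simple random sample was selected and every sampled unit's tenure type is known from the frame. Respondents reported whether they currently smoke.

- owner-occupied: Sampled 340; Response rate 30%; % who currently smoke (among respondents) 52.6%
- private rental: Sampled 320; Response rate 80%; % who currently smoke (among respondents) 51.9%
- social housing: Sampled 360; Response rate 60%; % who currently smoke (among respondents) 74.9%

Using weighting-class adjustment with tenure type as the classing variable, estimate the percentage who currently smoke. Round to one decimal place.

60.3%

Each respondent's weight = sampled/responded in their class; summing within a class gives n_sampled, so:
  owner-occupied: 340 × 52.6 = 17,884
  private rental: 320 × 51.9 = 16,608
  social housing: 360 × 74.9 = 26964
Adjusted estimate = 61,456 / 1,020 = 60.251 → 60.3%.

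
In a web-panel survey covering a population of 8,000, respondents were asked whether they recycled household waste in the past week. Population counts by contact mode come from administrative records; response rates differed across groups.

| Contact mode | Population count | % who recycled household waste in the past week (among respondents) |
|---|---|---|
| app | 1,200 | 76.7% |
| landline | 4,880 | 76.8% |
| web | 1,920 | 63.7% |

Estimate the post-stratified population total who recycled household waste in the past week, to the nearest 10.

Apply each group's respondent rate to its population count:
  app: 1,200 × 76.7% = 920.4
  landline: 4,880 × 76.8% = 3747.84
  web: 1,920 × 63.7% = 1223.04
Estimated total = 5891.28 → 5,890.

5,890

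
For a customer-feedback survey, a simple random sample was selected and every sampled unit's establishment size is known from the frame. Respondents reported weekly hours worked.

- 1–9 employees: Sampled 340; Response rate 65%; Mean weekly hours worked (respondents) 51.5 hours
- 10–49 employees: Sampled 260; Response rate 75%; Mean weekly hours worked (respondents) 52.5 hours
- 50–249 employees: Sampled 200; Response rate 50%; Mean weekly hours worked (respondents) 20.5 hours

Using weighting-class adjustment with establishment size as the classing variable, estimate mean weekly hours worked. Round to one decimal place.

Weighting each respondent by the inverse class response rate inflates each class back to its sampled size, so the class weight is n_sampled:
  1–9 employees: 340 × 51.5 = 17,510
  10–49 employees: 260 × 52.5 = 13,650
  50–249 employees: 200 × 20.5 = 4100
Adjusted estimate = 35,260 / 800 = 44.075 → 44.1.

44.1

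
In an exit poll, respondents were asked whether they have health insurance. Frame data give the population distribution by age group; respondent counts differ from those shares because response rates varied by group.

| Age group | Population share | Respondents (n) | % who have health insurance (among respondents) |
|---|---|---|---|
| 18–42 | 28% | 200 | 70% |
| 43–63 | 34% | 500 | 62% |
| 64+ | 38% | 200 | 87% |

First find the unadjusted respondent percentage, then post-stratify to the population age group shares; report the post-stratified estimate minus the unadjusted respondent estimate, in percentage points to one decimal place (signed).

+4.4 percentage points

Naive respondent-only estimate (weights = respondent counts):
  (200/900)×70 + (500/900)×62 + (200/900)×87 = 69.3333%
Post-stratified estimate weights by population shares:
  0.28×70 + 0.34×62 + 0.38×87 = 73.74%
Difference = 73.74 − 69.3333 = 4.4067 pp.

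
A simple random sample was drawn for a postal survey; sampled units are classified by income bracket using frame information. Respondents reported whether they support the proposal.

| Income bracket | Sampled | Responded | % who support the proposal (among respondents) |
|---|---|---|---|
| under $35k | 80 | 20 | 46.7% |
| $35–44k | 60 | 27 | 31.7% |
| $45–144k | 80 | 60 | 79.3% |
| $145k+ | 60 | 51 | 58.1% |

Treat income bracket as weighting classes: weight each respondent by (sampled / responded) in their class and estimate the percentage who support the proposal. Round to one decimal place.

55.2%

Class response rates: under $35k 20/80 = 25%, $35–44k 27/60 = 45%, $45–144k 60/80 = 75%, $145k+ 51/60 = 85%.
Each respondent's weight = sampled/responded in their class; summing within a class gives n_sampled, so:
  under $35k: 80 × 46.7 = 3736
  $35–44k: 60 × 31.7 = 1902
  $45–144k: 80 × 79.3 = 6344
  $145k+: 60 × 58.1 = 3486
Adjusted estimate = 15,468 / 280 = 55.2429 → 55.2%.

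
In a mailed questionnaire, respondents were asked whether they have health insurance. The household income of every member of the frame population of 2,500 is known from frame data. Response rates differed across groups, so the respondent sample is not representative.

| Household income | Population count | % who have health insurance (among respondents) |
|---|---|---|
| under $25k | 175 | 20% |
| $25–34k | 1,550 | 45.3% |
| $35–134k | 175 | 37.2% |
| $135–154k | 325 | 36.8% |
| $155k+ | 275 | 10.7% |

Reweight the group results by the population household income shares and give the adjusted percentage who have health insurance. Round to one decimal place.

38.1%

Each cell contributes population-share × respondent value:
  under $25k: (175/2,500) × 20 = 1.4
  $25–34k: (1,550/2,500) × 45.3 = 28.086
  $35–134k: (175/2,500) × 37.2 = 2.604
  $135–154k: (325/2,500) × 36.8 = 4.784
  $155k+: (275/2,500) × 10.7 = 1.177
Post-stratified estimate = 38.051 → 38.1%.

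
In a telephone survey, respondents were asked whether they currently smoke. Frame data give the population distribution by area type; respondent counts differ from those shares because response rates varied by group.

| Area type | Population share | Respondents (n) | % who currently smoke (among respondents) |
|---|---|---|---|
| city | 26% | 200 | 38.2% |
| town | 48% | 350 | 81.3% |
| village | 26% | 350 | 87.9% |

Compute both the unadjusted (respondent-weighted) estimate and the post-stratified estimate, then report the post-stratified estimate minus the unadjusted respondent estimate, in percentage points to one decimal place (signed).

Naive respondent-only estimate (weights = respondent counts):
  (200/900)×38.2 + (350/900)×81.3 + (350/900)×87.9 = 74.2889%
Post-stratified estimate weights by population shares:
  0.26×38.2 + 0.48×81.3 + 0.26×87.9 = 71.81%
Difference = 71.81 − 74.2889 = -2.4789 pp.

-2.5 percentage points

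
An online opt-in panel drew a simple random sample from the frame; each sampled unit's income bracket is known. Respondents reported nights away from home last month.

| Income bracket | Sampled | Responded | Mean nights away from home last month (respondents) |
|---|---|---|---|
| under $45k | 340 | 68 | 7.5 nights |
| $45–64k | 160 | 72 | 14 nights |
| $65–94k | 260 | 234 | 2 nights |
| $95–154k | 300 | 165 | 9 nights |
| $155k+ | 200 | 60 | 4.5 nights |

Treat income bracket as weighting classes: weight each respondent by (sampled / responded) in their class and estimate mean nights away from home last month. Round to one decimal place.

Class response rates: under $45k 68/340 = 20%, $45–64k 72/160 = 45%, $65–94k 234/260 = 90%, $95–154k 165/300 = 55%, $155k+ 60/200 = 30%.
Inverse-response-rate weighting restores each class to its sampled count, so class totals weight by n_sampled:
  under $45k: 340 × 7.5 = 2550
  $45–64k: 160 × 14 = 2240
  $65–94k: 260 × 2 = 520
  $95–154k: 300 × 9 = 2700
  $155k+: 200 × 4.5 = 900
Adjusted estimate = 8910 / 1,260 = 7.07143 → 7.1.

7.1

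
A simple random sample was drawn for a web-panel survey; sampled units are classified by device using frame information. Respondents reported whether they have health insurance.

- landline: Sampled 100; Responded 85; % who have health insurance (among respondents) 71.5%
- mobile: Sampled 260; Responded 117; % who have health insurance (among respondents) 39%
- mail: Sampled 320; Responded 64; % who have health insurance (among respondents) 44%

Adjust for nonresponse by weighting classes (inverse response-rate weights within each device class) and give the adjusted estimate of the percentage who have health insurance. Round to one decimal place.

Response rates by class: landline 85/100 = 85%, mobile 117/260 = 45%, mail 64/320 = 20%.
Each respondent's weight = sampled/responded in their class; summing within a class gives n_sampled, so:
  landline: 100 × 71.5 = 7150
  mobile: 260 × 39 = 10,140
  mail: 320 × 44 = 14,080
Adjusted estimate = 31,370 / 680 = 46.1324 → 46.1%.

46.1%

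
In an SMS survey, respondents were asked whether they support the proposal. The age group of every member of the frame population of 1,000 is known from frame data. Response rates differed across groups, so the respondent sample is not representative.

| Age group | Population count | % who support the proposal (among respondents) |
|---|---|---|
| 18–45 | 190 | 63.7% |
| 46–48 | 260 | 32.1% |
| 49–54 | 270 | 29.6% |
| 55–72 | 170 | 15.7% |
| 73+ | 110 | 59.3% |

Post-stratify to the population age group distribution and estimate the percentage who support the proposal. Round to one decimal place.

Reweight to the known age group distribution:
  18–45: (190/1,000) × 63.7 = 12.103
  46–48: (260/1,000) × 32.1 = 8.346
  49–54: (270/1,000) × 29.6 = 7.992
  55–72: (170/1,000) × 15.7 = 2.669
  73+: (110/1,000) × 59.3 = 6.523
Post-stratified estimate = 37.633 → 37.6%.

37.6%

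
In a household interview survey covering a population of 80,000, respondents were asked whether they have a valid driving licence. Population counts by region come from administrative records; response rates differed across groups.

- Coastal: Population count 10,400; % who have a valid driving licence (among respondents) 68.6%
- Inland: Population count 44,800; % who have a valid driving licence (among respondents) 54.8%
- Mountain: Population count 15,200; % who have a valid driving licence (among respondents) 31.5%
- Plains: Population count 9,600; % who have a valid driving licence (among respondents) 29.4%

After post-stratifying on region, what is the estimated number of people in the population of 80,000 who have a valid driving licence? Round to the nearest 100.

39,300

Estimated count per cell = population count × respondent percentage:
  Coastal: 10,400 × 68.6% = 7134.4
  Inland: 44,800 × 54.8% = 24550.4
  Mountain: 15,200 × 31.5% = 4788
  Plains: 9,600 × 29.4% = 2822.4
Estimated total = 39295.2 → 39,300.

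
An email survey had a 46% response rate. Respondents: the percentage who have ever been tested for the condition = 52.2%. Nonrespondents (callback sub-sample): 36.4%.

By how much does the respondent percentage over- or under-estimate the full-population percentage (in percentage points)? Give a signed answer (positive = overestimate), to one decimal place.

Nonresponse fraction = 1 − 0.46 = 0.54.
Bias = (nonresponse fraction) × (respondent percentage − nonrespondent percentage)
     = 0.54 × (52.2 − 36.4) = 0.54 × 15.8 = 8.532.

+8.5 percentage points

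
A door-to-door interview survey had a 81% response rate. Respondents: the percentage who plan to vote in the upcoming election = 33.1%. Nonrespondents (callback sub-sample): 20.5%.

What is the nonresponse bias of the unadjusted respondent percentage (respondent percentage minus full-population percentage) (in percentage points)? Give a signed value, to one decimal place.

+2.4 percentage points

Nonresponse fraction = 1 − 0.81 = 0.19.
Bias = (nonresponse fraction) × (respondent percentage − nonrespondent percentage)
     = 0.19 × (33.1 − 20.5) = 0.19 × 12.6 = 2.394.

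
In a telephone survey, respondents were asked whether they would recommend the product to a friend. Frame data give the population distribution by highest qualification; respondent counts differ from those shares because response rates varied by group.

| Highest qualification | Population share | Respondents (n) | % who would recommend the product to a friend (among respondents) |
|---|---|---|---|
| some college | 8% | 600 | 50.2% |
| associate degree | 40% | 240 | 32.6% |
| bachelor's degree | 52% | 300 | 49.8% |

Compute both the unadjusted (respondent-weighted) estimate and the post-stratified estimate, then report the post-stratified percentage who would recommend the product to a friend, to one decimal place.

43.0%

Unadjusted (pooled respondent) estimate weights by respondent counts:
  (600/1140)×50.2 + (240/1140)×32.6 + (300/1140)×49.8 = 46.3895%
Post-stratified estimate weights by population shares:
  0.08×50.2 + 0.4×32.6 + 0.52×49.8 = 42.952%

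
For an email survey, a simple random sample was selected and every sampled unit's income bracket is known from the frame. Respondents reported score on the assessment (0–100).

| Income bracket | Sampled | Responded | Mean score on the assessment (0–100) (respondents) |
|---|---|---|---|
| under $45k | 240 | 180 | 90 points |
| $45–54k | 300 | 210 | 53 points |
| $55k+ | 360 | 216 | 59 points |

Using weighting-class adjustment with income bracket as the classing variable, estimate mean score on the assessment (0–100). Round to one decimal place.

65.3

Response rates by class: under $45k 180/240 = 75%, $45–54k 210/300 = 70%, $55k+ 216/360 = 60%.
With weight = n_sampled/n_responded per class, the weighted class total is n_sampled:
  under $45k: 240 × 90 = 21,600
  $45–54k: 300 × 53 = 15,900
  $55k+: 360 × 59 = 21,240
Adjusted estimate = 58,740 / 900 = 65.2667 → 65.3.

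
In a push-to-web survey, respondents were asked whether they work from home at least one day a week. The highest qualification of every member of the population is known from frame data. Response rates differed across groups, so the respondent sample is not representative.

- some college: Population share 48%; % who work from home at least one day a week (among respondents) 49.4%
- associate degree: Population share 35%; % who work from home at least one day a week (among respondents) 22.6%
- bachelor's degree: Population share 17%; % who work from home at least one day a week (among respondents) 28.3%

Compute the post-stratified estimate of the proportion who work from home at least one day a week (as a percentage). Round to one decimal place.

Weight each group's respondent value by its population share:
  some college: 0.48 × 49.4 = 23.712
  associate degree: 0.35 × 22.6 = 7.91
  bachelor's degree: 0.17 × 28.3 = 4.811
Post-stratified estimate = 36.433 → 36.4%.

36.4%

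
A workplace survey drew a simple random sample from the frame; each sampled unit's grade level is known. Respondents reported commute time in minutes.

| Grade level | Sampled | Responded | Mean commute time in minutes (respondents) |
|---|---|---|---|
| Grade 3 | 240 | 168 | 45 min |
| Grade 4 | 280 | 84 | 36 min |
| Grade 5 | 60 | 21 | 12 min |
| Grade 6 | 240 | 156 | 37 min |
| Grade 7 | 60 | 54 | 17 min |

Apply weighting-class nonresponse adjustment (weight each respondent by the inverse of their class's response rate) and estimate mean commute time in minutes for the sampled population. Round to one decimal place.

35.8

Response rates by class: Grade 3 168/240 = 70%, Grade 4 84/280 = 30%, Grade 5 21/60 = 35%, Grade 6 156/240 = 65%, Grade 7 54/60 = 90%.
Inverse-response-rate weighting restores each class to its sampled count, so class totals weight by n_sampled:
  Grade 3: 240 × 45 = 10,800
  Grade 4: 280 × 36 = 10,080
  Grade 5: 60 × 12 = 720
  Grade 6: 240 × 37 = 8880
  Grade 7: 60 × 17 = 1020
Adjusted estimate = 31,500 / 880 = 35.7955 → 35.8.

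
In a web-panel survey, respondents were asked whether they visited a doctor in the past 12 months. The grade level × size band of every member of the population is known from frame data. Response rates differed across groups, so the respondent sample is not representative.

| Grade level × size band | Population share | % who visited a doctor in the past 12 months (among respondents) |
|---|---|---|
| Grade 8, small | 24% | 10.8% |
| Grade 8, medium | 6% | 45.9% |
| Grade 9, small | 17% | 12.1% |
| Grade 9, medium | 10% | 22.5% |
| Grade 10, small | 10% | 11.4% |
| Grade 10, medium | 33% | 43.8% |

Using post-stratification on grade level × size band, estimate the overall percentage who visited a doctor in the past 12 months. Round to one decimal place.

25.2%

Weight each group's respondent value by its population share:
  Grade 8, small: 0.24 × 10.8 = 2.592
  Grade 8, medium: 0.06 × 45.9 = 2.754
  Grade 9, small: 0.17 × 12.1 = 2.057
  Grade 9, medium: 0.1 × 22.5 = 2.25
  Grade 10, small: 0.1 × 11.4 = 1.14
  Grade 10, medium: 0.33 × 43.8 = 14.454
Post-stratified estimate = 25.247 → 25.2%.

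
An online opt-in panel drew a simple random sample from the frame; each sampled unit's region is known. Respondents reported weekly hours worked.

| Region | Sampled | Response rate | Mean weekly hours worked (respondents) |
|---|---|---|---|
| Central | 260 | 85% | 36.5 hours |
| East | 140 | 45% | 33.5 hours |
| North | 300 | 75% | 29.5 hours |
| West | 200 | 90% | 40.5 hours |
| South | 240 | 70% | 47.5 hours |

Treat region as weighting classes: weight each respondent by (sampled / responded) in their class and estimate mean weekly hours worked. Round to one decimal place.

37.3

Inverse-response-rate weighting restores each class to its sampled count, so class totals weight by n_sampled:
  Central: 260 × 36.5 = 9490
  East: 140 × 33.5 = 4690
  North: 300 × 29.5 = 8850
  West: 200 × 40.5 = 8100
  South: 240 × 47.5 = 11,400
Adjusted estimate = 42,530 / 1,140 = 37.307 → 37.3.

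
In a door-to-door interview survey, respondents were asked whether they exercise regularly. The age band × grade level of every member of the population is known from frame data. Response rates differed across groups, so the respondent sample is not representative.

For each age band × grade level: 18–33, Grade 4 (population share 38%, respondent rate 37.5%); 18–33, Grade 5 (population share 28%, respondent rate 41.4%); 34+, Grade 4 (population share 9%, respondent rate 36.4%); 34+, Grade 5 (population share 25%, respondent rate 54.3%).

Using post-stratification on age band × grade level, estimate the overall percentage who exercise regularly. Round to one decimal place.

42.7%

Reweight to the known age band × grade level distribution:
  18–33, Grade 4: 0.38 × 37.5 = 14.25
  18–33, Grade 5: 0.28 × 41.4 = 11.592
  34+, Grade 4: 0.09 × 36.4 = 3.276
  34+, Grade 5: 0.25 × 54.3 = 13.575
Post-stratified estimate = 42.693 → 42.7%.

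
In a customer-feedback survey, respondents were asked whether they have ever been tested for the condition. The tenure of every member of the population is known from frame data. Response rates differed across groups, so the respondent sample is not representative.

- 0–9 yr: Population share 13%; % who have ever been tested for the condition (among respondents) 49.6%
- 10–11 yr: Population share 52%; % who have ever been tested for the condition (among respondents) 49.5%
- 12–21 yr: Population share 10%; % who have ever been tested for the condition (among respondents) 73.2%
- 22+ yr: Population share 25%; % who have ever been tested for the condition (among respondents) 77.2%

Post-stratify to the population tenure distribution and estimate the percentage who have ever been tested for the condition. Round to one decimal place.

58.8%

Reweight to the known tenure distribution:
  0–9 yr: 0.13 × 49.6 = 6.448
  10–11 yr: 0.52 × 49.5 = 25.74
  12–21 yr: 0.1 × 73.2 = 7.32
  22+ yr: 0.25 × 77.2 = 19.3
Post-stratified estimate = 58.808 → 58.8%.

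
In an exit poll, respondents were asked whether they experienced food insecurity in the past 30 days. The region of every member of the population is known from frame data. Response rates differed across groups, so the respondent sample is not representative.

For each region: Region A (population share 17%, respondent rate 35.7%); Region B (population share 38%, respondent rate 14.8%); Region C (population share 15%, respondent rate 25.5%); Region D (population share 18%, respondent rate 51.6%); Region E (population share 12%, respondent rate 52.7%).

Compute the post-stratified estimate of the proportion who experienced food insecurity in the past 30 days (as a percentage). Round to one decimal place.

31.1%

Reweight to the known region distribution:
  Region A: 0.17 × 35.7 = 6.069
  Region B: 0.38 × 14.8 = 5.624
  Region C: 0.15 × 25.5 = 3.825
  Region D: 0.18 × 51.6 = 9.288
  Region E: 0.12 × 52.7 = 6.324
Post-stratified estimate = 31.13 → 31.1%.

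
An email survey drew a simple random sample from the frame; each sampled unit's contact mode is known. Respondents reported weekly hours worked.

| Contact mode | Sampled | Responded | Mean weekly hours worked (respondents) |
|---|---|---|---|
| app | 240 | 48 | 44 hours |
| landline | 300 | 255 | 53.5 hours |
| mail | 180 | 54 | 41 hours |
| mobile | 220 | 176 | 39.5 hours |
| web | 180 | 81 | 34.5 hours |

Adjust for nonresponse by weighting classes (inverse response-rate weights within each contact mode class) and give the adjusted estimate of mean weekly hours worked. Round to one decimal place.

Class response rates: app 48/240 = 20%, landline 255/300 = 85%, mail 54/180 = 30%, mobile 176/220 = 80%, web 81/180 = 45%.
Weighting each respondent by the inverse class response rate inflates each class back to its sampled size, so the class weight is n_sampled:
  app: 240 × 44 = 10,560
  landline: 300 × 53.5 = 16,050
  mail: 180 × 41 = 7380
  mobile: 220 × 39.5 = 8690
  web: 180 × 34.5 = 6210
Adjusted estimate = 48,890 / 1,120 = 43.6518 → 43.7.

43.7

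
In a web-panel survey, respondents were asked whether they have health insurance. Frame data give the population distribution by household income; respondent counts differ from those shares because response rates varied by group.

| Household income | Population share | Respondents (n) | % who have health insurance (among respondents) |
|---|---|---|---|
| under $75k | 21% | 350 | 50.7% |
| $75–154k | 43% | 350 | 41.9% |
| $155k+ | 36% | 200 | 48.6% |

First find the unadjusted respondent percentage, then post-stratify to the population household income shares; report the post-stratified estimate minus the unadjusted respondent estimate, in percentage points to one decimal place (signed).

Naive respondent-only estimate (weights = respondent counts):
  (350/900)×50.7 + (350/900)×41.9 + (200/900)×48.6 = 46.8111%
Post-stratifying to population shares instead:
  0.21×50.7 + 0.43×41.9 + 0.36×48.6 = 46.16%
Difference = 46.16 − 46.8111 = -0.6511 pp.

-0.7 percentage points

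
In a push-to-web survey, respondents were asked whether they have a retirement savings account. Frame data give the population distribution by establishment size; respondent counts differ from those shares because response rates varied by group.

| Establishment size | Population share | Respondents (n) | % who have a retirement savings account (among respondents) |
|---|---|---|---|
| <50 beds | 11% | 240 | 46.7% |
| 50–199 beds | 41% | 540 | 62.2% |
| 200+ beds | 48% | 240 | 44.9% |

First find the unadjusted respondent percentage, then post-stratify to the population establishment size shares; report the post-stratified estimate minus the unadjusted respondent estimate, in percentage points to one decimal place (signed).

-2.3 percentage points

Unadjusted (pooled respondent) estimate weights by respondent counts:
  (240/1020)×46.7 + (540/1020)×62.2 + (240/1020)×44.9 = 54.4824%
Reweighting by population establishment size shares:
  0.11×46.7 + 0.41×62.2 + 0.48×44.9 = 52.191%
Difference = 52.191 − 54.4824 = -2.2914 pp.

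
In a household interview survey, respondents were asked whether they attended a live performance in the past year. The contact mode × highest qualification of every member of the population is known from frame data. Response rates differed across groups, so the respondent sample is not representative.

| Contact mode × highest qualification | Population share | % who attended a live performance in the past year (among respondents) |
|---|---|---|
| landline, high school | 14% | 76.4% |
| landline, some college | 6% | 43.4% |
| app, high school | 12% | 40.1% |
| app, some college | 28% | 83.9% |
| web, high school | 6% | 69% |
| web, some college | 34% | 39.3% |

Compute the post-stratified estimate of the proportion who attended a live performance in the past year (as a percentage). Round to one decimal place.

59.1%

Weight each group's respondent value by its population share:
  landline, high school: 0.14 × 76.4 = 10.696
  landline, some college: 0.06 × 43.4 = 2.604
  app, high school: 0.12 × 40.1 = 4.812
  app, some college: 0.28 × 83.9 = 23.492
  web, high school: 0.06 × 69 = 4.14
  web, some college: 0.34 × 39.3 = 13.362
Post-stratified estimate = 59.106 → 59.1%.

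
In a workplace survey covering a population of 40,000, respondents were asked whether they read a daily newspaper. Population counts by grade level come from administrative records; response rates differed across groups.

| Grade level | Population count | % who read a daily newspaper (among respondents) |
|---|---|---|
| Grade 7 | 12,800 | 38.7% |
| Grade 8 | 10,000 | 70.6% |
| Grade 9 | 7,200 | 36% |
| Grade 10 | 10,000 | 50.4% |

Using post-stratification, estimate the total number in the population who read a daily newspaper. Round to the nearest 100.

19,600

Estimated count per cell = population count × respondent percentage:
  Grade 7: 12,800 × 38.7% = 4953.6
  Grade 8: 10,000 × 70.6% = 7060
  Grade 9: 7,200 × 36% = 2592
  Grade 10: 10,000 × 50.4% = 5040
Estimated total = 19645.6 → 19,600.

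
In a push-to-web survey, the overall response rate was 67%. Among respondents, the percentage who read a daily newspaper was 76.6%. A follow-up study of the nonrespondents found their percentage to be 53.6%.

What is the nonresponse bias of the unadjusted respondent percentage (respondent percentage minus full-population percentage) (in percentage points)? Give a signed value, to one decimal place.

Nonresponse fraction = 1 − 0.67 = 0.33.
Bias = (nonresponse fraction) × (respondent percentage − nonrespondent percentage)
     = 0.33 × (76.6 − 53.6) = 0.33 × 23 = 7.59.

+7.6 percentage points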